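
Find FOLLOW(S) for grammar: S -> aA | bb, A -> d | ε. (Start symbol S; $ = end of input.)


$ ∈ FOLLOW(S). For each A -> αBβ: add FIRST(β)\{ε} to FOLLOW(B); if β nullable, add FOLLOW(A).
FOLLOW(S) = {$}


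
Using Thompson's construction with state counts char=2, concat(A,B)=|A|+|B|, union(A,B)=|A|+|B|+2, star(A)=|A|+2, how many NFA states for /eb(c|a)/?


Syntax tree has 4 char leaf(s), 1 union(s), 0 star(s)
chars contribute 4×2 = 8; each union adds +2; each star adds +2
Total: 8 + 2 + 0 = 10 states


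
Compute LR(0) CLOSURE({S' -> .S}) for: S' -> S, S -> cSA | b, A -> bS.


Start: S' -> .S
For each item with dot before a nonterminal B, add B -> .γ for every B-production
Closure: [S' -> .S, S -> .cSA, S -> .b]


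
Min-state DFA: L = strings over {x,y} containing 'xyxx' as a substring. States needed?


KMP-style automaton: 4 progress states + 1 absorbing accept = 5
Minimal DFA: 5 states


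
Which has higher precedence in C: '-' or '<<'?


'-' is additive (level 9); '<<' is shift (level 8)
Higher level binds tighter
'-' has higher precedence than '<<'


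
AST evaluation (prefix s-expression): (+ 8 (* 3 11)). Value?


Evaluate inner: (* 3 11) = 33
Evaluate root: (+ 8 33) = 41
Result: 41


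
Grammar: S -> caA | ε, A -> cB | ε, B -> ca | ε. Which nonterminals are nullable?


A nonterminal is nullable iff some alternative derives ε (directly, or every symbol in it is nullable)
Nullable: {A, B, S}


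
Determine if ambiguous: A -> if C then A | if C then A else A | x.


dangling else: 'if C then if C then x else x' parses two ways
Ambiguous


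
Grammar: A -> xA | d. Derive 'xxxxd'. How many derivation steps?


Derivation: A => xA => xxA => xxxA => xxxxA => xxxxd
Steps: 5


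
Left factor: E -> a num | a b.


Common prefix: 'a'
Factored: E -> a E', E' -> num | b


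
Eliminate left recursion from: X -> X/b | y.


Left-recursive alternatives: X/b; non-recursive: y
Introduce X': X -> yX', X' -> /bX' | ε


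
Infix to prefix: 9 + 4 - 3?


left-to-right (same/higher precedence on left): tree is (- (+ 9 4) 3)
Prefix: - + 9 4 3


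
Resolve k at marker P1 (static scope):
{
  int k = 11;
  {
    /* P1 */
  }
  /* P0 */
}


P1's block does not declare k; resolves to the enclosing declaration at depth 0
k = 11


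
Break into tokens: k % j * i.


Scan left to right, longest-match per lexeme
Tokens: ID(k), OP(%), ID(j), OP(*), ID(i)


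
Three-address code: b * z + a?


Break into single-operator statements:
t1 = b * z
t2 = t1 + a


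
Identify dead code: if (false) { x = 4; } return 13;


condition is constant false, so the whole block is unreachable
Dead: 'if (false) { x = 4; }'


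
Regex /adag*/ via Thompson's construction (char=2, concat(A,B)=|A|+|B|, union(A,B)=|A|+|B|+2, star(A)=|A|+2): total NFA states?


Syntax tree has 4 char leaf(s), 0 union(s), 1 star(s)
chars contribute 4×2 = 8; each union adds +2; each star adds +2
Total: 8 + 0 + 2 = 10 states


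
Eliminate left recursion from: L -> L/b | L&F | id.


Left-recursive alternatives: L/b, L&F; non-recursive: id
Introduce L': L -> idL', L' -> /bL' | &FL' | ε


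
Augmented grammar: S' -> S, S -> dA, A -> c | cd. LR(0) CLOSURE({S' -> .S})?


Start: S' -> .S
For each item with dot before a nonterminal B, add B -> .γ for every B-production
Closure: [S' -> .S, S -> .dA]


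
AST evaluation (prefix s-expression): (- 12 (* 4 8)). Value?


Evaluate inner: (* 4 8) = 32
Evaluate root: (- 12 32) = -20
Result: -20


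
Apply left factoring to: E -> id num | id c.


Common prefix: 'id'
Factored: E -> id E', E' -> num | c


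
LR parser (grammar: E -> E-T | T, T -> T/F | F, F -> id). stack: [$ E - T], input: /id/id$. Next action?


'/' can extend T; shift to build T -> T/F
Action: shift


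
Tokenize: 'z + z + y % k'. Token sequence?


Scan left to right, longest-match per lexeme
Tokens: ID(z), OP(+), ID(z), OP(+), ID(y), OP(%), ID(k)


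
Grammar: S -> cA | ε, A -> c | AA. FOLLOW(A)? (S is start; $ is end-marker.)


$ ∈ FOLLOW(S). For each A -> αBβ: add FIRST(β)\{ε} to FOLLOW(B); if β nullable, add FOLLOW(A).
FOLLOW(A) = {$, c}


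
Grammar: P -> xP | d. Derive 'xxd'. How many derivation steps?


Derivation: P => xP => xxP => xxd
Steps: 3


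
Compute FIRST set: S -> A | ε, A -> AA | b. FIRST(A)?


Per alternative of A: FIRST(AA) = {b}; FIRST(b) = {b}
FIRST(A) = {b}


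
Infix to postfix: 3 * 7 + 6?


Left to right (same or higher precedence on left)
Postfix: 3 7 * 6 +


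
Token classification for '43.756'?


Pattern: digits with a decimal point
Type: FLOAT_LITERAL


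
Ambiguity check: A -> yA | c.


right-linear, alternatives start with distinct terminals 'y' vs 'c': unique leftmost derivation
Unambiguous


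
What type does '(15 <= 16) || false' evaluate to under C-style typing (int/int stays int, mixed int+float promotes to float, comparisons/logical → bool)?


Operand types: bool || bool
Rule: logical operators take bool operands and yield bool
Result type: bool


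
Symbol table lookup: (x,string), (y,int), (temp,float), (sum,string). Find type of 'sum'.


Lookup 'sum' → type string


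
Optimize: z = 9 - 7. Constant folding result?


9 - 7 = 2 at compile time
Optimized: z = 2


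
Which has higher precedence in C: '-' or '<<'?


'-' is additive (level 9); '<<' is shift (level 8)
Higher level binds tighter
'-' has higher precedence than '<<'


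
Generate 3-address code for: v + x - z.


Break into single-operator statements:
t1 = v + x
t2 = t1 - z


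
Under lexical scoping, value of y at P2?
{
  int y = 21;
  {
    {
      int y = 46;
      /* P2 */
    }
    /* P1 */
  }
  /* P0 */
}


y declared in the same block as P2
y = 46


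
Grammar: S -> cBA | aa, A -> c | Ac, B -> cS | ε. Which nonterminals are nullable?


A nonterminal is nullable iff some alternative derives ε (directly, or every symbol in it is nullable)
Nullable: {B}


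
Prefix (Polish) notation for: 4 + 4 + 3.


left-to-right (same/higher precedence on left): tree is (+ (+ 4 4) 3)
Prefix: + + 4 4 3


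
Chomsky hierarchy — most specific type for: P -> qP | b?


Right-linear: every RHS is a terminal or a terminal followed by one nonterminal
Classification: Type 3 (Regular)


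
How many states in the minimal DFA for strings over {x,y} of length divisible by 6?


Track length mod 6: states 0..5, accept at 0
Minimal DFA: 6 states


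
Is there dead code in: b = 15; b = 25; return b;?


first assignment to b is overwritten before any read
Dead: 'b = 15'


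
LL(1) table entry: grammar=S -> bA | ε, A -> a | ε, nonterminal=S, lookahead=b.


For [S, b]: 'b' ∈ FIRST(bA)
Entry: S -> bA


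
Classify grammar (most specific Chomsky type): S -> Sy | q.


Left-linear: every RHS is a terminal or one nonterminal followed by a terminal
Classification: Type 3 (Regular)


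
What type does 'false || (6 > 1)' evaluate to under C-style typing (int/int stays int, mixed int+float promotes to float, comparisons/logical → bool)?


Operand types: bool || bool
Rule: logical operators take bool operands and yield bool
Result type: bool


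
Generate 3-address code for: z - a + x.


Break into single-operator statements:
t1 = z - a
t2 = t1 + x


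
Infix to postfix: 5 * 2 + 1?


Left to right (same or higher precedence on left)
Postfix: 5 2 * 1 +


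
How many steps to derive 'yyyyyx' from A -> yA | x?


Derivation: A => yA => yyA => yyyA => yyyyA => yyyyyA => yyyyyx
Steps: 6


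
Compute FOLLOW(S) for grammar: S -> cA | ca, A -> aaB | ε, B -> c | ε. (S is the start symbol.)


$ ∈ FOLLOW(S). For each A -> αBβ: add FIRST(β)\{ε} to FOLLOW(B); if β nullable, add FOLLOW(A).
FOLLOW(S) = {$}


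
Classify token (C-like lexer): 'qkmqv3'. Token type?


Pattern: letter/underscore followed by alphanumerics, not a keyword
Type: IDENTIFIER


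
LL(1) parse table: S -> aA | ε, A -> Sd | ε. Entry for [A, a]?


For [A, a]: 'a' ∈ FIRST(Sd)
Entry: A -> Sd


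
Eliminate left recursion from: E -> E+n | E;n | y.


Left-recursive alternatives: E+n, E;n; non-recursive: y
Introduce E': E -> yE', E' -> +nE' | ;nE' | ε


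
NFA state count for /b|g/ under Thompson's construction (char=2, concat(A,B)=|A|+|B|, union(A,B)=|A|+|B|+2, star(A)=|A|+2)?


Syntax tree has 2 char leaf(s), 1 union(s), 0 star(s)
chars contribute 2×2 = 4; each union adds +2; each star adds +2
Total: 4 + 2 + 0 = 6 states


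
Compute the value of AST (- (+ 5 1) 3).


Evaluate inner: (+ 5 1) = 6
Evaluate root: (- 6 3) = 3
Result: 3


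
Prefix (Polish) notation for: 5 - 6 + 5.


left-to-right (same/higher precedence on left): tree is (+ (- 5 6) 5)
Prefix: + - 5 6 5


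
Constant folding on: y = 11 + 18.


11 + 18 = 29 at compile time
Optimized: y = 29


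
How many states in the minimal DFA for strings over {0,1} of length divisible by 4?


Track length mod 4: states 0..3, accept at 0
Minimal DFA: 4 states


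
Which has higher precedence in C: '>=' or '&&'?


'>=' is relational (level 7); '&&' is logical AND (level 2)
Higher level binds tighter
'>=' has higher precedence than '&&'


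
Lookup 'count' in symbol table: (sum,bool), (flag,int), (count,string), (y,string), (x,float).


Lookup 'count' → type string


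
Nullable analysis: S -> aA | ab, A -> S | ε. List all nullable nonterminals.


A nonterminal is nullable iff some alternative derives ε (directly, or every symbol in it is nullable)
Nullable: {A}


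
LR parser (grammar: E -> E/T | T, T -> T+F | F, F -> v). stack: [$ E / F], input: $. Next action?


'F' (not preceded by T+) is the handle for T -> F
Action: reduce (T -> F)


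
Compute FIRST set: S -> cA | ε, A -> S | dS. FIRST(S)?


Per alternative of S: FIRST(cA) = {c}; FIRST(ε) = {ε}
FIRST(S) = {c, ε}


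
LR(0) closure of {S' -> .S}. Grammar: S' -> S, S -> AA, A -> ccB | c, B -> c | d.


Start: S' -> .S
For each item with dot before a nonterminal B, add B -> .γ for every B-production
Closure: [S' -> .S, S -> .AA, A -> .ccB, A -> .c]


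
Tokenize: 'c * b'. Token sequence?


Scan left to right, longest-match per lexeme
Tokens: ID(c), OP(*), ID(b)


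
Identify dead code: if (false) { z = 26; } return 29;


condition is constant false, so the whole block is unreachable
Dead: 'if (false) { z = 26; }'


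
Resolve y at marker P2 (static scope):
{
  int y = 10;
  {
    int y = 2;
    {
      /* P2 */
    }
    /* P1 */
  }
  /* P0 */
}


P2's block does not declare y; resolves to the enclosing declaration at depth 1
y = 2


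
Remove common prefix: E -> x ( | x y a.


Common prefix: 'x'
Factored: E -> x E', E' -> ( | y a


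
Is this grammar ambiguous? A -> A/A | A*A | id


'id/id*id' has two parse trees (no precedence encoded between / and *)
Ambiguous


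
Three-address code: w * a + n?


Break into single-operator statements:
t1 = w * a
t2 = t1 + n


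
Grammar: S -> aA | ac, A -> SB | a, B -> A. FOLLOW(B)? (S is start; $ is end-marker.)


$ ∈ FOLLOW(S). For each A -> αBβ: add FIRST(β)\{ε} to FOLLOW(B); if β nullable, add FOLLOW(A).
FOLLOW(B) = {$, a}


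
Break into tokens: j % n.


Scan left to right, longest-match per lexeme
Tokens: ID(j), OP(%), ID(n)


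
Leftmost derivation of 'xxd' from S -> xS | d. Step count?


Derivation: S => xS => xxS => xxd
Steps: 3


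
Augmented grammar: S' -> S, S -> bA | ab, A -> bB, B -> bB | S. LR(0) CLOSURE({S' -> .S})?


Start: S' -> .S
For each item with dot before a nonterminal B, add B -> .γ for every B-production
Closure: [S' -> .S, S -> .bA, S -> .ab]


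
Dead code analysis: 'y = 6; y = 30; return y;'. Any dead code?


first assignment to y is overwritten before any read
Dead: 'y = 6'


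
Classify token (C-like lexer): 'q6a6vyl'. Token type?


Pattern: letter/underscore followed by alphanumerics, not a keyword
Type: IDENTIFIER


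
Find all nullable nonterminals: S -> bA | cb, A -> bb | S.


A nonterminal is nullable iff some alternative derives ε (directly, or every symbol in it is nullable)
Nullable: {}


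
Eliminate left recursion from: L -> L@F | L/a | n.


Left-recursive alternatives: L@F, L/a; non-recursive: n
Introduce L': L -> nL', L' -> @FL' | /aL' | ε


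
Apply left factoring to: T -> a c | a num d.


Common prefix: 'a'
Factored: T -> a T', T' -> c | num d


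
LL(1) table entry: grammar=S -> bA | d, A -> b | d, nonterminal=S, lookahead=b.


For [S, b]: 'b' ∈ FIRST(bA)
Entry: S -> bA


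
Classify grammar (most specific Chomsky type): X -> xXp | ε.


Single nonterminal LHS, but x^n p^n is not regular
Classification: Type 2 (Context-Free)


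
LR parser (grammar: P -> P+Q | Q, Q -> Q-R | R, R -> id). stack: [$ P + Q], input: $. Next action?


handle 'P+Q' on top; lookahead ∈ FOLLOW(P) = {+, $}
Action: reduce (P -> P+Q)


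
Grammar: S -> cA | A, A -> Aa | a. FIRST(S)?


Per alternative of S: FIRST(cA) = {c}; FIRST(A) = {a}
FIRST(S) = {a, c}


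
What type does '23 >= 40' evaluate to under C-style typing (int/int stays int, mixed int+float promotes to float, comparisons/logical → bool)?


Operand types: int >= int
Rule: comparison yields bool
Result type: bool


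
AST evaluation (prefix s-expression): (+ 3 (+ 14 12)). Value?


Evaluate inner: (+ 14 12) = 26
Evaluate root: (+ 3 26) = 29
Result: 29


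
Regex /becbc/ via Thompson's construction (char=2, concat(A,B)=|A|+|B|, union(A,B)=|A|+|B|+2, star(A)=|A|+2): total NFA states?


Syntax tree has 5 char leaf(s), 0 union(s), 0 star(s)
chars contribute 5×2 = 10; each union adds +2; each star adds +2
Total: 10 + 0 + 0 = 10 states


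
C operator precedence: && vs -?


'-' is additive (level 9); '&&' is logical AND (level 2)
Higher level binds tighter
'-' has higher precedence than '&&'


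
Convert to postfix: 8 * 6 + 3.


Left to right (same or higher precedence on left)
Postfix: 8 6 * 3 +


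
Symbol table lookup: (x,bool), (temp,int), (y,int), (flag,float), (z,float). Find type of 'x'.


Lookup 'x' → type bool


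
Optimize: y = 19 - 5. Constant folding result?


19 - 5 = 14 at compile time
Optimized: y = 14


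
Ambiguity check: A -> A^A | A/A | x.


'x^x/x' has two parse trees (no precedence encoded between ^ and /)
Ambiguous


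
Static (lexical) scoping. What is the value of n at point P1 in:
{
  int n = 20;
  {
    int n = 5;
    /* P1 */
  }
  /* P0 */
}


n declared in the same block as P1
n = 5


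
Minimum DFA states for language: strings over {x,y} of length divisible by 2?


Track length mod 2: states 0..1, accept at 0
Minimal DFA: 2 states


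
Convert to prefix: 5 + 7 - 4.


left-to-right (same/higher precedence on left): tree is (- (+ 5 7) 4)
Prefix: - + 5 7 4


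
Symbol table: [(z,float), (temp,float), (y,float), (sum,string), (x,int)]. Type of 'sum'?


Lookup 'sum' → type string


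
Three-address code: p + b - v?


Break into single-operator statements:
t1 = p + b
t2 = t1 - v


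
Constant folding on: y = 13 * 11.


13 * 11 = 143 at compile time
Optimized: y = 143


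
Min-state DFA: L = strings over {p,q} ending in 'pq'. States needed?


Track the longest suffix of input matching a prefix of 'pq': 3 classes (prefixes of length 0..2)
Minimal DFA: 3 states


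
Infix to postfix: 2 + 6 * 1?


* has higher precedence, evaluate 6*1 first
Postfix: 2 6 1 * +


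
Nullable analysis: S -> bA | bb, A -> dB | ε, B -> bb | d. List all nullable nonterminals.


A nonterminal is nullable iff some alternative derives ε (directly, or every symbol in it is nullable)
Nullable: {A}


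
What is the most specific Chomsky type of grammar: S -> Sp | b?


Left-linear: every RHS is a terminal or one nonterminal followed by a terminal
Classification: Type 3 (Regular)


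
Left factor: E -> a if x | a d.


Common prefix: 'a'
Factored: E -> a E', E' -> if x | d


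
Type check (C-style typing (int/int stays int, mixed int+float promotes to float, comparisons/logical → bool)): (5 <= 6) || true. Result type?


Operand types: bool || bool
Rule: logical operators take bool operands and yield bool
Result type: bool


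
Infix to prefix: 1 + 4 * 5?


'*' binds tighter: tree is (+ 1 (* 4 5))
Prefix: + 1 * 4 5


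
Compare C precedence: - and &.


'-' is additive (level 9); '&' is bitwise AND (level 5)
Higher level binds tighter
'-' has higher precedence than '&'


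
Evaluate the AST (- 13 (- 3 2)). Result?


Evaluate inner: (- 3 2) = 1
Evaluate root: (- 13 1) = 12
Result: 12


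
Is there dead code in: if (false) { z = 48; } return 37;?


condition is constant false, so the whole block is unreachable
Dead: 'if (false) { z = 48; }'


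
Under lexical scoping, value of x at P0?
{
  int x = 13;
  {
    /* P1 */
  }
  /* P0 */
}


x declared in the same block as P0
x = 13


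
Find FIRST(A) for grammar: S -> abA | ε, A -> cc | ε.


Per alternative of A: FIRST(cc) = {c}; FIRST(ε) = {ε}
FIRST(A) = {c, ε}


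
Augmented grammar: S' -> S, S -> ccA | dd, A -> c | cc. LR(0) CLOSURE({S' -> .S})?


Start: S' -> .S
For each item with dot before a nonterminal B, add B -> .γ for every B-production
Closure: [S' -> .S, S -> .ccA, S -> .dd]


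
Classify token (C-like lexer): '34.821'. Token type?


Pattern: digits with a decimal point
Type: FLOAT_LITERAL


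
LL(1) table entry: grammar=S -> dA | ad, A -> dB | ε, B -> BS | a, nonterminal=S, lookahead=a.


For [S, a]: 'a' ∈ FIRST(ad)
Entry: S -> ad


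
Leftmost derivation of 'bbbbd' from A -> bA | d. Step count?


Derivation: A => bA => bbA => bbbA => bbbbA => bbbbd
Steps: 5


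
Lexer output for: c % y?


Scan left to right, longest-match per lexeme
Tokens: ID(c), OP(%), ID(y)


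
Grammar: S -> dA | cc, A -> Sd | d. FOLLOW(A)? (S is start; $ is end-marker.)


$ ∈ FOLLOW(S). For each A -> αBβ: add FIRST(β)\{ε} to FOLLOW(B); if β nullable, add FOLLOW(A).
FOLLOW(A) = {$, d}


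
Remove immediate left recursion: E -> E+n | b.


Left-recursive alternatives: E+n; non-recursive: b
Introduce E': E -> bE', E' -> +nE' | ε


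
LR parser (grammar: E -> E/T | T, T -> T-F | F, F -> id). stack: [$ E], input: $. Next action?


start symbol E on stack, input exhausted
Action: accept


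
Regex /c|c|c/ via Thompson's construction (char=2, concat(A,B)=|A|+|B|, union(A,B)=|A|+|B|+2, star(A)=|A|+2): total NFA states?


Syntax tree has 3 char leaf(s), 2 union(s), 0 star(s)
chars contribute 3×2 = 6; each union adds +2; each star adds +2
Total: 6 + 4 + 0 = 10 states


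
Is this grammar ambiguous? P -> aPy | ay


balanced a^n…y^n: each string has a unique parse
Unambiguous


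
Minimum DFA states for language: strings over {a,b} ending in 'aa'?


Track the longest suffix of input matching a prefix of 'aa': 3 classes (prefixes of length 0..2)
Minimal DFA: 3 states


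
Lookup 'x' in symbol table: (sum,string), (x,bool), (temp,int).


Lookup 'x' → type bool


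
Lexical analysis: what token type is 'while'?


Pattern: reserved word
Type: KEYWORD


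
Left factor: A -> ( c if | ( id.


Common prefix: '('
Factored: A -> ( A', A' -> c if | id


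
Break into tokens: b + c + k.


Scan left to right, longest-match per lexeme
Tokens: ID(b), OP(+), ID(c), OP(+), ID(k)


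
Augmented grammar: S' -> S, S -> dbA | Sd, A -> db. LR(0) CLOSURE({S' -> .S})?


Start: S' -> .S
For each item with dot before a nonterminal B, add B -> .γ for every B-production
Closure: [S' -> .S, S -> .dbA, S -> .Sd]


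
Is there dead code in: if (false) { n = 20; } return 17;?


condition is constant false, so the whole block is unreachable
Dead: 'if (false) { n = 20; }'


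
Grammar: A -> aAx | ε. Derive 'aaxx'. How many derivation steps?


Derivation: A => aAx => aaAxx => aaxx
Steps: 3


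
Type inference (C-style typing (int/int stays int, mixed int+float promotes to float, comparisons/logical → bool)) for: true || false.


Operand types: bool || bool
Rule: logical operators take bool operands and yield bool
Result type: bool


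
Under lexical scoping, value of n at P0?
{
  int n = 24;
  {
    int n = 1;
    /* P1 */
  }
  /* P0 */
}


n declared in the same block as P0
n = 24


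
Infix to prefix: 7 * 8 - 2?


left-to-right (same/higher precedence on left): tree is (- (* 7 8) 2)
Prefix: - * 7 8 2


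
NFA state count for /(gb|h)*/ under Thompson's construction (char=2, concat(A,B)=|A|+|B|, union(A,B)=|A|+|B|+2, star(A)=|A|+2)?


Syntax tree has 3 char leaf(s), 1 union(s), 1 star(s)
chars contribute 3×2 = 6; each union adds +2; each star adds +2
Total: 6 + 2 + 2 = 10 states


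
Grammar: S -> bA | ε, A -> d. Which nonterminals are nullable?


A nonterminal is nullable iff some alternative derives ε (directly, or every symbol in it is nullable)
Nullable: {S}


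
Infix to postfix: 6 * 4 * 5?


Left to right (same or higher precedence on left)
Postfix: 6 4 * 5 *


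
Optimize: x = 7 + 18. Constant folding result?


7 + 18 = 25 at compile time
Optimized: x = 25


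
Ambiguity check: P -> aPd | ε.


balanced a^n…d^n: each string has a unique parse
Unambiguous


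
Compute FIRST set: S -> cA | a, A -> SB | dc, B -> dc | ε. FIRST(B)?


Per alternative of B: FIRST(dc) = {d}; FIRST(ε) = {ε}
FIRST(B) = {d, ε}


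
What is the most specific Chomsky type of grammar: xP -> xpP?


LHS has context (more than one symbol) and |LHS| ≤ |RHS|
Classification: Type 1 (Context-Sensitive)


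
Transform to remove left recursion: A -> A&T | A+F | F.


Left-recursive alternatives: A&T, A+F; non-recursive: F
Introduce A': A -> FA', A' -> &TA' | +FA' | ε


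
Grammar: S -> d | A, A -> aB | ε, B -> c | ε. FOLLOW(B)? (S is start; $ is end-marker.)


$ ∈ FOLLOW(S). For each A -> αBβ: add FIRST(β)\{ε} to FOLLOW(B); if β nullable, add FOLLOW(A).
FOLLOW(B) = {$}


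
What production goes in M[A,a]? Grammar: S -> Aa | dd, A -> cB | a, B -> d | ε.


For [A, a]: 'a' ∈ FIRST(a)
Entry: A -> a


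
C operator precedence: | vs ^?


'^' is bitwise XOR (level 4); '|' is bitwise OR (level 3)
Higher level binds tighter
'^' has higher precedence than '|'


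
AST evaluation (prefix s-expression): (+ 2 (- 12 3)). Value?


Evaluate inner: (- 12 3) = 9
Evaluate root: (+ 2 9) = 11
Result: 11


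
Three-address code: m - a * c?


Break into single-operator statements:
t1 = a * c
t2 = m - t1


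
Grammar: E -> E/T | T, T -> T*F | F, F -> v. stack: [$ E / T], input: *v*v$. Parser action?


'*' can extend T; shift to build T -> T*F
Action: shift


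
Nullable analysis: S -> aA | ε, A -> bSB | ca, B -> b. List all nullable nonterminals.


A nonterminal is nullable iff some alternative derives ε (directly, or every symbol in it is nullable)
Nullable: {S}


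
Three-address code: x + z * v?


Break into single-operator statements:
t1 = z * v
t2 = x + t1


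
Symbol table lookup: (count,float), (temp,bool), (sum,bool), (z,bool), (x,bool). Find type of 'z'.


Lookup 'z' → type bool


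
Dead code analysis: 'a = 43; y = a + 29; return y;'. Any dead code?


a is read by y's definition; y is returned
No dead code


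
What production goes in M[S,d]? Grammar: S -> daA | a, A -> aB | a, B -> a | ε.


For [S, d]: 'd' ∈ FIRST(daA)
Entry: S -> daA


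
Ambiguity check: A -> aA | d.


right-linear, alternatives start with distinct terminals 'a' vs 'd': unique leftmost derivation
Unambiguous


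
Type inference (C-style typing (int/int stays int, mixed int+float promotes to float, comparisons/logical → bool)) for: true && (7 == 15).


Operand types: bool && bool
Rule: logical operators take bool operands and yield bool
Result type: bool


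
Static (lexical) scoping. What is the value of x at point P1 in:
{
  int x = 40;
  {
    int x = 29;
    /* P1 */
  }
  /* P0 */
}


x declared in the same block as P1
x = 29


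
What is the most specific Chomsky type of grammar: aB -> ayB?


LHS has context (more than one symbol) and |LHS| ≤ |RHS|
Classification: Type 1 (Context-Sensitive)


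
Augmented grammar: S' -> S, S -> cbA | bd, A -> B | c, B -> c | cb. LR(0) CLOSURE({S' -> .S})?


Start: S' -> .S
For each item with dot before a nonterminal B, add B -> .γ for every B-production
Closure: [S' -> .S, S -> .cbA, S -> .bd]


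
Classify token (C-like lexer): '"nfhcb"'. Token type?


Pattern: double-quoted sequence
Type: STRING_LITERAL


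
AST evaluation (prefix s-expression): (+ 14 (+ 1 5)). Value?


Evaluate inner: (+ 1 5) = 6
Evaluate root: (+ 14 6) = 20
Result: 20


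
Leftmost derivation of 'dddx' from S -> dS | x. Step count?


Derivation: S => dS => ddS => dddS => dddx
Steps: 4


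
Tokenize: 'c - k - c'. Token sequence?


Scan left to right, longest-match per lexeme
Tokens: ID(c), OP(-), ID(k), OP(-), ID(c)


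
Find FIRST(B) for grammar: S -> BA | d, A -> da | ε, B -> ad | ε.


Per alternative of B: FIRST(ad) = {a}; FIRST(ε) = {ε}
FIRST(B) = {a, ε}


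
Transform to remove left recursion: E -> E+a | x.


Left-recursive alternatives: E+a; non-recursive: x
Introduce E': E -> xE', E' -> +aE' | ε


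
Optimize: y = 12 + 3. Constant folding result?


12 + 3 = 15 at compile time
Optimized: y = 15


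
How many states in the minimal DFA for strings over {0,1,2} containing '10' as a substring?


KMP-style automaton: 2 progress states + 1 absorbing accept = 3
Minimal DFA: 3 states


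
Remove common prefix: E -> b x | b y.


Common prefix: 'b'
Factored: E -> b E', E' -> x | y


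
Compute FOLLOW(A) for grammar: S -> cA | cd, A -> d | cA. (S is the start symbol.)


$ ∈ FOLLOW(S). For each A -> αBβ: add FIRST(β)\{ε} to FOLLOW(B); if β nullable, add FOLLOW(A).
FOLLOW(A) = {$}


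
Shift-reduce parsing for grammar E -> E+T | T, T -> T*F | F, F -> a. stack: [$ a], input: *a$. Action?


'a' on top is the handle for F -> a
Action: reduce (F -> a)


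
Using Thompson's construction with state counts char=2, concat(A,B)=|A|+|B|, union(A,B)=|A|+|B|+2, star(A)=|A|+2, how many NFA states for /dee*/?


Syntax tree has 3 char leaf(s), 0 union(s), 1 star(s)
chars contribute 3×2 = 6; each union adds +2; each star adds +2
Total: 6 + 0 + 2 = 8 states


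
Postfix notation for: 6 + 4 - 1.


Left to right (same or higher precedence on left)
Postfix: 6 4 + 1 -


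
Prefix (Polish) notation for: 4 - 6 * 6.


'*' binds tighter: tree is (- 4 (* 6 6))
Prefix: - 4 * 6 6


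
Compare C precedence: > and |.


'>' is relational (level 7); '|' is bitwise OR (level 3)
Higher level binds tighter
'>' has higher precedence than '|'


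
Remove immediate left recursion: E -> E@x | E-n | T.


Left-recursive alternatives: E@x, E-n; non-recursive: T
Introduce E': E -> TE', E' -> @xE' | -nE' | ε


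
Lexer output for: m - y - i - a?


Scan left to right, longest-match per lexeme
Tokens: ID(m), OP(-), ID(y), OP(-), ID(i), OP(-), ID(a)


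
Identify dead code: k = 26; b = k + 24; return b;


k is read by b's definition; b is returned
No dead code


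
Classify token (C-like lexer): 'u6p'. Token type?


Pattern: letter/underscore followed by alphanumerics, not a keyword
Type: IDENTIFIER


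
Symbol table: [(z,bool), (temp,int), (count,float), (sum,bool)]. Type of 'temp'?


Lookup 'temp' → type int


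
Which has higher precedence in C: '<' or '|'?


'<' is relational (level 7); '|' is bitwise OR (level 3)
Higher level binds tighter
'<' has higher precedence than '|'


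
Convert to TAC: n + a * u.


Break into single-operator statements:
t1 = a * u
t2 = n + t1


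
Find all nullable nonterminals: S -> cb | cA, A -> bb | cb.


A nonterminal is nullable iff some alternative derives ε (directly, or every symbol in it is nullable)
Nullable: {}


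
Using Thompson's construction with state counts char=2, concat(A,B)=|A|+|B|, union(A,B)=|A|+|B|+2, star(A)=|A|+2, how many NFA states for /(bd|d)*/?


Syntax tree has 3 char leaf(s), 1 union(s), 1 star(s)
chars contribute 3×2 = 6; each union adds +2; each star adds +2
Total: 6 + 2 + 2 = 10 states


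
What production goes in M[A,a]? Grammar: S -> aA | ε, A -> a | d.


For [A, a]: 'a' ∈ FIRST(a)
Entry: A -> a


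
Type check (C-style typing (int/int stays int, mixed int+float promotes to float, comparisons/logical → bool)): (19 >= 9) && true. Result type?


Operand types: bool && bool
Rule: logical operators take bool operands and yield bool
Result type: bool


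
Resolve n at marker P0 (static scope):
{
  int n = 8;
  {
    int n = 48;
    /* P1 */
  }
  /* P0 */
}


n declared in the same block as P0
n = 8


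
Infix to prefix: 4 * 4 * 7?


left-to-right (same/higher precedence on left): tree is (* (* 4 4) 7)
Prefix: * * 4 4 7


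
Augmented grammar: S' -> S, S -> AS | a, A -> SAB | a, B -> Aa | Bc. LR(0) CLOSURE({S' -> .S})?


Start: S' -> .S
For each item with dot before a nonterminal B, add B -> .γ for every B-production
Closure: [S' -> .S, S -> .AS, S -> .a, A -> .SAB, A -> .a]


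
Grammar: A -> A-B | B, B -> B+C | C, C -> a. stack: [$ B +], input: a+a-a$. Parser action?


no handle; shift 'a'
Action: shift


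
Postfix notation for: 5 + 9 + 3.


Left to right (same or higher precedence on left)
Postfix: 5 9 + 3 +


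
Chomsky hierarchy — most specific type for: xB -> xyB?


LHS has context (more than one symbol) and |LHS| ≤ |RHS|
Classification: Type 1 (Context-Sensitive)


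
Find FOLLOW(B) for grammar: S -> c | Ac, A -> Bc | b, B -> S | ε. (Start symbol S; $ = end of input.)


$ ∈ FOLLOW(S). For each A -> αBβ: add FIRST(β)\{ε} to FOLLOW(B); if β nullable, add FOLLOW(A).
FOLLOW(B) = {c}


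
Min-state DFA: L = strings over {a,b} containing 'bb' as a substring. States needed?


KMP-style automaton: 2 progress states + 1 absorbing accept = 3
Minimal DFA: 3 states


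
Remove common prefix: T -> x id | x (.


Common prefix: 'x'
Factored: T -> x T', T' -> id | (


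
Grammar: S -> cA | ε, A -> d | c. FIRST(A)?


Per alternative of A: FIRST(d) = {d}; FIRST(c) = {c}
FIRST(A) = {c, d}


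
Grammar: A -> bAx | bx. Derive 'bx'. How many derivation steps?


Derivation: A => bx
Steps: 1


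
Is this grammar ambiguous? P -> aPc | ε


balanced a^n…c^n: each string has a unique parse
Unambiguous


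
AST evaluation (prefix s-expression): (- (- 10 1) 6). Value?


Evaluate inner: (- 10 1) = 9
Evaluate root: (- 9 6) = 3
Result: 3


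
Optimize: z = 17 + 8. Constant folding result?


17 + 8 = 25 at compile time
Optimized: z = 25


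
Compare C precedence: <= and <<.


'<<' is shift (level 8); '<=' is relational (level 7)
Higher level binds tighter
'<<' has higher precedence than '<='


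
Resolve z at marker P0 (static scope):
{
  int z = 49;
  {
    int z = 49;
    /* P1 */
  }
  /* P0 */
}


z declared in the same block as P0
z = 49


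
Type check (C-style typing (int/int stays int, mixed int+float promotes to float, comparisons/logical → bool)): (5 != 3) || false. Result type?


Operand types: bool || bool
Rule: logical operators take bool operands and yield bool
Result type: bool


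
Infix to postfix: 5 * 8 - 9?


Left to right (same or higher precedence on left)
Postfix: 5 8 * 9 -


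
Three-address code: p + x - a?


Break into single-operator statements:
t1 = p + x
t2 = t1 - a


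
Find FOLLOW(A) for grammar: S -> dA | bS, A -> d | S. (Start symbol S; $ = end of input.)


$ ∈ FOLLOW(S). For each A -> αBβ: add FIRST(β)\{ε} to FOLLOW(B); if β nullable, add FOLLOW(A).
FOLLOW(A) = {$}


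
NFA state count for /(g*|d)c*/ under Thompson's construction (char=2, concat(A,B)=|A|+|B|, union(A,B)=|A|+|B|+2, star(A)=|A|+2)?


Syntax tree has 3 char leaf(s), 1 union(s), 2 star(s)
chars contribute 3×2 = 6; each union adds +2; each star adds +2
Total: 6 + 2 + 4 = 12 states


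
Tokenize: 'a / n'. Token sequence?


Scan left to right, longest-match per lexeme
Tokens: ID(a), OP(/), ID(n)


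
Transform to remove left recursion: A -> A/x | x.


Left-recursive alternatives: A/x; non-recursive: x
Introduce A': A -> xA', A' -> /xA' | ε


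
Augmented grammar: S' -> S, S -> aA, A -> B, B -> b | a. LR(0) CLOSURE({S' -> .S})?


Start: S' -> .S
For each item with dot before a nonterminal B, add B -> .γ for every B-production
Closure: [S' -> .S, S -> .aA]


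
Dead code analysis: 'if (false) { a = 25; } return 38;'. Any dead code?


condition is constant false, so the whole block is unreachable
Dead: 'if (false) { a = 25; }'


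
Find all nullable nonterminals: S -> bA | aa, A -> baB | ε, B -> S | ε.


A nonterminal is nullable iff some alternative derives ε (directly, or every symbol in it is nullable)
Nullable: {A, B}


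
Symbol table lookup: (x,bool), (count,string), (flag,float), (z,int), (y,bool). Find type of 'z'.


Lookup 'z' → type int


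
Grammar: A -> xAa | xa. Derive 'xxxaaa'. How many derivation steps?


Derivation: A => xAa => xxAaa => xxxaaa
Steps: 3


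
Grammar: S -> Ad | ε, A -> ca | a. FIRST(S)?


Per alternative of S: FIRST(Ad) = {a, c}; FIRST(ε) = {ε}
FIRST(S) = {a, c, ε}


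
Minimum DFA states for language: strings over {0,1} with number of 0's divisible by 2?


Track (count of 0) mod 2: states 0..1, accept at 0
Minimal DFA: 2 states


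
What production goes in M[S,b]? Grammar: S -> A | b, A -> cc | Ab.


For [S, b]: 'b' ∈ FIRST(b)
Entry: S -> b


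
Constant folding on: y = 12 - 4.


12 - 4 = 8 at compile time
Optimized: y = 8


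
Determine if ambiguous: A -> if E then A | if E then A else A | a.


dangling else: 'if E then if E then a else a' parses two ways
Ambiguous


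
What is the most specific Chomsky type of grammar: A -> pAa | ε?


Single nonterminal LHS, but p^n a^n is not regular
Classification: Type 2 (Context-Free)


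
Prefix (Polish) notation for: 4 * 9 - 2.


left-to-right (same/higher precedence on left): tree is (- (* 4 9) 2)
Prefix: - * 4 9 2


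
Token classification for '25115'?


Pattern: digits only
Type: INTEGER_LITERAL


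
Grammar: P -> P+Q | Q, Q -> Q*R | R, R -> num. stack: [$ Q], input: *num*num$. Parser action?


shift '*' to continue Q -> Q*R
Action: shift


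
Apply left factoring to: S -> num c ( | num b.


Common prefix: 'num'
Factored: S -> num S', S' -> c ( | b


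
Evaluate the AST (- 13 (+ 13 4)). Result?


Evaluate inner: (+ 13 4) = 17
Evaluate root: (- 13 17) = -4
Result: -4


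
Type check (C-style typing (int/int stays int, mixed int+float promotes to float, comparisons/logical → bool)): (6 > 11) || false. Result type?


Operand types: bool || bool
Rule: logical operators take bool operands and yield bool
Result type: bool


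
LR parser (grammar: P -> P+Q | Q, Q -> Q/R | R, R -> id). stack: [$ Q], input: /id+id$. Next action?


shift '/' to continue Q -> Q/R
Action: shift


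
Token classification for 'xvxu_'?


Pattern: letter/underscore followed by alphanumerics, not a keyword
Type: IDENTIFIER


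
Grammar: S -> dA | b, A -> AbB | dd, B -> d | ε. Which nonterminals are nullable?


A nonterminal is nullable iff some alternative derives ε (directly, or every symbol in it is nullable)
Nullable: {B}


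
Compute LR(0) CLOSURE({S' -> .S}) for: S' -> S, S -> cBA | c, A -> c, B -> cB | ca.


Start: S' -> .S
For each item with dot before a nonterminal B, add B -> .γ for every B-production
Closure: [S' -> .S, S -> .cBA, S -> .c]


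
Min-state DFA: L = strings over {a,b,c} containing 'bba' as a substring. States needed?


KMP-style automaton: 3 progress states + 1 absorbing accept = 4
Minimal DFA: 4 states


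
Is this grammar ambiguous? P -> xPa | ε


balanced x^n…a^n: each string has a unique parse
Unambiguous


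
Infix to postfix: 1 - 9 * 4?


* has higher precedence, evaluate 9*4 first
Postfix: 1 9 4 * -


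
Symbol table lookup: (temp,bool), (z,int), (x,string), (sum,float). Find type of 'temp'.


Lookup 'temp' → type bool


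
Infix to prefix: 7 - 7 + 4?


left-to-right (same/higher precedence on left): tree is (+ (- 7 7) 4)
Prefix: + - 7 7 4


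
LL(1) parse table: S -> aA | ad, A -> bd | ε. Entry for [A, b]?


For [A, b]: 'b' ∈ FIRST(bd)
Entry: A -> bd


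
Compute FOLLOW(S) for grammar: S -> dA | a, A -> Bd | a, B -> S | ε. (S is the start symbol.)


$ ∈ FOLLOW(S). For each A -> αBβ: add FIRST(β)\{ε} to FOLLOW(B); if β nullable, add FOLLOW(A).
FOLLOW(S) = {$, d}


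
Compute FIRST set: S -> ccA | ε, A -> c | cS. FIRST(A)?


Per alternative of A: FIRST(c) = {c}; FIRST(cS) = {c}
FIRST(A) = {c}


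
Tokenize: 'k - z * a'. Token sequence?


Scan left to right, longest-match per lexeme
Tokens: ID(k), OP(-), ID(z), OP(*), ID(a)


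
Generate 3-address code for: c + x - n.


Break into single-operator statements:
t1 = c + x
t2 = t1 - n


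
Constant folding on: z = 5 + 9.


5 + 9 = 14 at compile time
Optimized: z = 14


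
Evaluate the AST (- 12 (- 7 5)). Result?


Evaluate inner: (- 7 5) = 2
Evaluate root: (- 12 2) = 10
Result: 10


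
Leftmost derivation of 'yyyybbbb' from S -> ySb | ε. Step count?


Derivation: S => ySb => yySbb => yyySbbb => yyyySbbbb => yyyybbbb
Steps: 5


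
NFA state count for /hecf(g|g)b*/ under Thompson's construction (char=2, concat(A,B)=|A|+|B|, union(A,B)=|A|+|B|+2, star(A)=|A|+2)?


Syntax tree has 7 char leaf(s), 1 union(s), 1 star(s)
chars contribute 7×2 = 14; each union adds +2; each star adds +2
Total: 14 + 2 + 2 = 18 states


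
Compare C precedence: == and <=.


'<=' is relational (level 7); '==' is equality (level 6)
Higher level binds tighter
'<=' has higher precedence than '=='


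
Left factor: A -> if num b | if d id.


Common prefix: 'if'
Factored: A -> if A', A' -> num b | d id


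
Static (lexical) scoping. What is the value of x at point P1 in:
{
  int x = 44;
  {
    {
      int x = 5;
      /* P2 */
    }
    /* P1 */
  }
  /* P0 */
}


P1's block does not declare x; resolves to the enclosing declaration at depth 0
x = 44


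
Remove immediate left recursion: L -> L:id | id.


Left-recursive alternatives: L:id; non-recursive: id
Introduce L': L -> idL', L' -> :idL' | ε


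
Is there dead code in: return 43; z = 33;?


statement follows a return and is unreachable
Dead: 'z = 33'


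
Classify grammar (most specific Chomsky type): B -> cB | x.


Right-linear: every RHS is a terminal or a terminal followed by one nonterminal
Classification: Type 3 (Regular)


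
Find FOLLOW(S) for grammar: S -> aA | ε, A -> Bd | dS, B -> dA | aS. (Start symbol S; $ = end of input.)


$ ∈ FOLLOW(S). For each A -> αBβ: add FIRST(β)\{ε} to FOLLOW(B); if β nullable, add FOLLOW(A).
FOLLOW(S) = {$, d}


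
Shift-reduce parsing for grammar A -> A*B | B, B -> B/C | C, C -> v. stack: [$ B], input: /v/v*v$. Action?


shift '/' to continue B -> B/C
Action: shift
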